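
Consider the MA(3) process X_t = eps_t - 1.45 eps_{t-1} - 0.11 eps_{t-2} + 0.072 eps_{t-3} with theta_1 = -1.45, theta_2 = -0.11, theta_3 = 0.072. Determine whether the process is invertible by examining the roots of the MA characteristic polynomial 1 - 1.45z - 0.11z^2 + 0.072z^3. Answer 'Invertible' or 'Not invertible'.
\text{Not invertible}

The MA(q) characteristic polynomial is P(z) = 1 - 1.45z - 0.11z^2 + 0.072z^3.
Invertibility requires all roots to lie outside the unit circle, i.e. |z| > 1 for every root.
Degree 3: look for a simple real root z0 first, then factor out (1 - z/z0) and solve the remaining quadratic.
Testing z0 = 5: P(5) = 1 + (-1.45)(5) + (-0.11)(5)^2 + (0.072)(5)^3
  = 1 + (-7.25) + (-2.75) + (9) = 0.  So z_0 = 5 is a root, |z_0| = 5.
Divide out the factor (1 - 0.2 z) = (1 - z/z0) (since 1/z0 = 0.2):
  P(z) = (1 - 0.2 z)(1 + (-1.25) z + (-0.36) z^2)
  [check: z-coef -1.25 - (0.2) = -1.45; z^2-coef -0.36 - (0.2)(-1.25) = -0.11; z^3-coef -(0.2)(-0.36) = 0.072.]
Remaining roots from the quadratic factor 1 + (-1.25) z + (-0.36) z^2:
  Set 1 + (-1.25) z + (-0.36) z^2 = 0, i.e. a z^2 + b z + c = 0 with a = -0.36, b = -1.25, c = 1.
  Discriminant D = b^2 - 4ac = (-1.25)^2 - 4*(-0.36)*1 = 1.5625 - (-1.44) = 3.0025.
  D >= 0, so the roots are real: z = (-b +/- sqrt(D)) / (2a) = (1.25 +/- 1.732772) / (-0.72).
    z_1 = (1.25 + 1.732772) / (-0.72) = -4.1427,   |z_1| = 4.1427.
    z_2 = (1.25 - 1.732772) / (-0.72) = 0.6705,   |z_2| = 0.6705.
Moduli of all roots: 5.0000, 4.1427, 0.6705.
All moduli strictly greater than 1? No.
Verdict: Not invertible.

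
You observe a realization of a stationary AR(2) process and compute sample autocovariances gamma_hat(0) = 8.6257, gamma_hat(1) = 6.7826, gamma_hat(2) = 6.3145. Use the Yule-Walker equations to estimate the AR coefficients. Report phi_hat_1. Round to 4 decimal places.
\hat\phi_{1} = 0.5520

The Yule-Walker equations for an AR(p) process read, in matrix form,
  Gamma_p phi = r_p,   with   (Gamma_p)_{ij} = gamma(|i - j|),
                       (r_p)_i = gamma(i),   i,j = 1..p.
Substitute the sample gammas (Toeplitz matrix and right-hand side of size 2):
  Gamma_p = [[8.6257, 6.7826], [6.7826, 8.6257]]
  r_p     = [6.7826, 6.3145]
Written out:
  8.6257 phi_1 + 6.7826 phi_2 = 6.7826
  6.7826 phi_1 + 8.6257 phi_2 = 6.3145
Solve by Cramer's rule:
  det = gamma(0)^2 - gamma(1)^2 = (8.6257)^2 - (6.7826)^2 = 74.40270049 - 46.00366276 = 28.39903773
  phi_hat_1 = [gamma(1) gamma(0) - gamma(1) gamma(2)] / det = [(6.7826)(8.6257) - (6.7826)(6.3145)] / 28.39903773 = 15.67594512 / 28.39903773 = 0.552
  phi_hat_2 = [gamma(0) gamma(2) - gamma(1)^2] / det = [(8.6257)(6.3145) - (6.7826)^2] / 28.39903773 = 8.46331989 / 28.39903773 = 0.298
So phi_hat = [0.5520, 0.2980].
Therefore phi_hat_1 = 0.5520.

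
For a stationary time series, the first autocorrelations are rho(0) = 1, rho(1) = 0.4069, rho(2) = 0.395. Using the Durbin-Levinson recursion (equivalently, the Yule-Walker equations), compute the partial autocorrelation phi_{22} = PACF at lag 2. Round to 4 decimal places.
\phi_{22} = 0.2750

The PACF at lag k is phi_{kk}, the last component of the solution
to the Yule-Walker system G_k phi = r_k where
  (G_k)_{ij} = rho(|i - j|), (r_k)_i = rho(i), i,j = 1..k.
Equivalently, Durbin-Levinson gives phi_{kk} iteratively:
  phi_{11} = rho(1)
  phi_{kk} = [rho(k) - sum_{j=1..k-1} phi_{k-1,j} rho(k-j)]
            / [1 - sum_{j=1..k-1} phi_{k-1,j} rho(j)],
  phi_{k,j} = phi_{k-1,j} - phi_{kk} phi_{k-1,k-j},  j = 1..k-1.
Step k = 1:
  phi_11 = rho(1) = 0.4069.
Step k = 2:
  phi_22 = [rho(2) - phi_11 rho(1)] / [1 - phi_11 rho(1)] = [0.395 - (0.4069)(0.4069)] / [1 - (0.4069)(0.4069)]
         = 0.22943239 / 0.83443239 = 0.275.
Therefore phi_{22} = 0.2750.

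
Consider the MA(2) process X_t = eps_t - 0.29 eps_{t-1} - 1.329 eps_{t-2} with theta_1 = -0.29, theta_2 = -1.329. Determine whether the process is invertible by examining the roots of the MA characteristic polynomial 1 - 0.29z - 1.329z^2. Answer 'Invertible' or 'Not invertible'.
\text{Not invertible}

The MA(q) characteristic polynomial is P(z) = 1 - 0.29z - 1.329z^2.
Invertibility requires all roots to lie outside the unit circle, i.e. |z| > 1 for every root.
Set 1 + (-0.29) z + (-1.329) z^2 = 0, i.e. a z^2 + b z + c = 0 with a = -1.329, b = -0.29, c = 1.
Discriminant D = b^2 - 4ac = (-0.29)^2 - 4*(-1.329)*1 = 0.0841 - (-5.316) = 5.4001.
D >= 0, so the roots are real: z = (-b +/- sqrt(D)) / (2a) = (0.29 +/- 2.323812) / (-2.658).
  z_1 = (0.29 + 2.323812) / (-2.658) = -0.9834,   |z_1| = 0.9834.
  z_2 = (0.29 - 2.323812) / (-2.658) = 0.7652,   |z_2| = 0.7652.
Moduli of all roots: 0.9834, 0.7652.
All moduli strictly greater than 1? No.
Verdict: Not invertible.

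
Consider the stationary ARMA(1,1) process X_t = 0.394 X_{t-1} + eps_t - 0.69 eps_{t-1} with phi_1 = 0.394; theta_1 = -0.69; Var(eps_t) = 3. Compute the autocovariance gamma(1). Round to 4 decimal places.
\gamma(1) = -0.7654

Multiply the model equation by X_{t-k} and take expectations. With theta_0 = psi_0 = 1 and psi_j the MA(infinity) weights, this gives
  gamma(k) - sum_i phi_i gamma(k-i) = c_k,
  c_k = sigma^2 * sum_{j=k..q} theta_j psi_{j-k}   (c_k = 0 for k > q),
using gamma(-m) = gamma(m).
psi-weights needed (psi_j = theta_j + sum_i phi_i psi_{j-i}):
  psi_1 = theta_1 + phi_1 = -0.69 + (0.394) = -0.296
Right-hand sides:
  c_0 = sigma^2 (1 + theta_1 psi_1) = 3 * (1 + (-0.69)(-0.296)) = 3 * 1.20424 = 3.61272
  c_1 = sigma^2 theta_1 = 3 * (-0.69) = -2.07
  c_2 = 0
Equations for k = 0 and k = 1 (AR order 1):
  gamma(0) = phi_1 gamma(1) + c_0
  gamma(1) = phi_1 gamma(0) + c_1
Substituting the second into the first: gamma(0) (1 - phi_1^2) = c_0 + phi_1 c_1, so
  gamma(0) = (c_0 + phi_1 c_1) / (1 - phi_1^2) = (3.61272 + (0.394)(-2.07)) / (1 - (0.394)^2) = 2.79714 / 0.844764 = 3.31115.
  gamma(1) = phi_1 gamma(0) + c_1 = (0.394)(3.31115) + (-2.07) = -0.765407.
Therefore gamma(1) = -0.7654 (to 4 decimal places).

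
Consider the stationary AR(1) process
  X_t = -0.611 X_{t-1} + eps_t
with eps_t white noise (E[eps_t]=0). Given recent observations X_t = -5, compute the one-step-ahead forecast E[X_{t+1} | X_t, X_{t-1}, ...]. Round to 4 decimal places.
E[X_{t+1} \mid \mathcal F_t] = 3.0550

For an AR(p) model X_t = c + sum_i phi_i X_{t-i} + eps_t, the
one-step-ahead conditional mean is
  E[X_{t+1} | X_t, ...] = c + sum_i phi_i X_{t+1-i}.
Substitute known values:
  E[X_{t+1} | ...] = (-0.611) * (-5)
                   = 3.0550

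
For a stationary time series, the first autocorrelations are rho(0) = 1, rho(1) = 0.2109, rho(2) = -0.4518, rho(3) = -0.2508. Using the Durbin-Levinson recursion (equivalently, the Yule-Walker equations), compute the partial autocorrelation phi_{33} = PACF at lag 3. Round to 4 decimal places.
\phi_{33} = 0.0050

The PACF at lag k is phi_{kk}, the last component of the solution
to the Yule-Walker system G_k phi = r_k where
  (G_k)_{ij} = rho(|i - j|), (r_k)_i = rho(i), i,j = 1..k.
Equivalently, Durbin-Levinson gives phi_{kk} iteratively:
  phi_{11} = rho(1)
  phi_{kk} = [rho(k) - sum_{j=1..k-1} phi_{k-1,j} rho(k-j)]
            / [1 - sum_{j=1..k-1} phi_{k-1,j} rho(j)],
  phi_{k,j} = phi_{k-1,j} - phi_{kk} phi_{k-1,k-j},  j = 1..k-1.
Step k = 1:
  phi_11 = rho(1) = 0.2109.
Step k = 2:
  phi_22 = [rho(2) - phi_11 rho(1)] / [1 - phi_11 rho(1)] = [-0.4518 - (0.2109)(0.2109)] / [1 - (0.2109)(0.2109)]
         = -0.49627881 / 0.95552119 = -0.51938.
  Update: phi_21 = phi_11 - phi_22 phi_11 = 0.2109 - (-0.51938)(0.2109) = 0.320437.
Step k = 3:
  phi_33 = [rho(3) - phi_21 rho(2) - phi_22 rho(1)] / [1 - phi_21 rho(1) - phi_22 rho(2)]
    numerator   = -0.2508 - (0.320437)(-0.4518) - (-0.51938)(0.2109) = 0.00351086
    denominator = 1 - (0.320437)(0.2109) - (-0.51938)(-0.4518) = 0.69776379
  phi_33 = 0.00351086 / 0.69776379 = 0.005.
Therefore phi_{33} = 0.0050.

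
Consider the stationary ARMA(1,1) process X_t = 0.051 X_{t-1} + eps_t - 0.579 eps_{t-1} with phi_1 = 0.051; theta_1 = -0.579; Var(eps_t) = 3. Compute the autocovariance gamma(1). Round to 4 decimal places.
\gamma(1) = -1.5412

Multiply the model equation by X_{t-k} and take expectations. With theta_0 = psi_0 = 1 and psi_j the MA(infinity) weights, this gives
  gamma(k) - sum_i phi_i gamma(k-i) = c_k,
  c_k = sigma^2 * sum_{j=k..q} theta_j psi_{j-k}   (c_k = 0 for k > q),
using gamma(-m) = gamma(m).
psi-weights needed (psi_j = theta_j + sum_i phi_i psi_{j-i}):
  psi_1 = theta_1 + phi_1 = -0.579 + (0.051) = -0.528
Right-hand sides:
  c_0 = sigma^2 (1 + theta_1 psi_1) = 3 * (1 + (-0.579)(-0.528)) = 3 * 1.305712 = 3.917136
  c_1 = sigma^2 theta_1 = 3 * (-0.579) = -1.737
  c_2 = 0
Equations for k = 0 and k = 1 (AR order 1):
  gamma(0) = phi_1 gamma(1) + c_0
  gamma(1) = phi_1 gamma(0) + c_1
Substituting the second into the first: gamma(0) (1 - phi_1^2) = c_0 + phi_1 c_1, so
  gamma(0) = (c_0 + phi_1 c_1) / (1 - phi_1^2) = (3.917136 + (0.051)(-1.737)) / (1 - (0.051)^2) = 3.828549 / 0.997399 = 3.838533.
  gamma(1) = phi_1 gamma(0) + c_1 = (0.051)(3.838533) + (-1.737) = -1.541235.
Therefore gamma(1) = -1.5412 (to 4 decimal places).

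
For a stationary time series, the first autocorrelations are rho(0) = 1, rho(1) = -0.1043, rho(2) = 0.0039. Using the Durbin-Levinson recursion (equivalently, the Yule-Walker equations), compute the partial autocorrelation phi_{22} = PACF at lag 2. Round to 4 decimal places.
\phi_{22} = -0.0071

The PACF at lag k is phi_{kk}, the last component of the solution
to the Yule-Walker system G_k phi = r_k where
  (G_k)_{ij} = rho(|i - j|), (r_k)_i = rho(i), i,j = 1..k.
Equivalently, Durbin-Levinson gives phi_{kk} iteratively:
  phi_{11} = rho(1)
  phi_{kk} = [rho(k) - sum_{j=1..k-1} phi_{k-1,j} rho(k-j)]
            / [1 - sum_{j=1..k-1} phi_{k-1,j} rho(j)],
  phi_{k,j} = phi_{k-1,j} - phi_{kk} phi_{k-1,k-j},  j = 1..k-1.
Step k = 1:
  phi_11 = rho(1) = -0.1043.
Step k = 2:
  phi_22 = [rho(2) - phi_11 rho(1)] / [1 - phi_11 rho(1)] = [0.0039 - (-0.1043)(-0.1043)] / [1 - (-0.1043)(-0.1043)]
         = -0.00697849 / 0.98912151 = -0.0071.
Therefore phi_{22} = -0.0071.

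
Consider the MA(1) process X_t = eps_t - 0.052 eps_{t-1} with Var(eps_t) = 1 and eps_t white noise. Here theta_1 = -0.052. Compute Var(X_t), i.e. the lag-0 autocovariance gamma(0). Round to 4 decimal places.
\gamma(0) = 1.0027

For an MA(q) process X_t = eps_t + sum_i theta_i eps_{t-i} with
Var(eps_t) = sigma^2, the variance is
  gamma(0) = sigma^2 * (1 + sum_i theta_i^2).
  sum_i theta_i^2 = (-0.052)^2 = 0.002704.
  gamma(0) = 1 * (1 + 0.002704) = 1 * 1.002704 = 1.002704, which rounds to 1.0027.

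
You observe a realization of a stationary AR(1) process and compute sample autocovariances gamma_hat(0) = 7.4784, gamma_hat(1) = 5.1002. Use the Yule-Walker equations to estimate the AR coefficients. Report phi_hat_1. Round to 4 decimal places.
\hat\phi_{1} = 0.6820

The Yule-Walker equations for an AR(p) process read, in matrix form,
  Gamma_p phi = r_p,   with   (Gamma_p)_{ij} = gamma(|i - j|),
                       (r_p)_i = gamma(i),   i,j = 1..p.
Substitute the sample gammas (Toeplitz matrix and right-hand side of size 1):
  Gamma_p = [[7.4784]]
  r_p     = [5.1002]
With p = 1 this is the single equation gamma(0) phi_1 = gamma(1):
  phi_hat_1 = gamma(1) / gamma(0) = 5.1002 / 7.4784 = 0.6820.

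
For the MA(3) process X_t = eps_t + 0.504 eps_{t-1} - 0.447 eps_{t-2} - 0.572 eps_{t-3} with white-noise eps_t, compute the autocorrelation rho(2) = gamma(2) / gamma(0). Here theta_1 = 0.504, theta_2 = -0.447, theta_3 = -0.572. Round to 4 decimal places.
\rho(2) = -0.4128

For an MA(q) process with theta_0 = 1, the autocovariance is
  gamma(k) = sigma^2 * sum_{i=0..q-k} theta_i * theta_{i+k},
and rho(k) = gamma(k) / gamma(0). Sigma^2 cancels.
  numerator   = (1)*(-0.447) + (0.504)*(-0.572) = -0.735288.
  denominator = (1)^2 + (0.504)^2 + (-0.447)^2 + (-0.572)^2 = 1.781009.
  rho(2) = -0.735288 / 1.781009 = -0.4128.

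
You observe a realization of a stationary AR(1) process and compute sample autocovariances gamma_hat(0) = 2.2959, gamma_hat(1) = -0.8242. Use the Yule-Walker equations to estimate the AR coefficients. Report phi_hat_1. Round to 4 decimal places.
\hat\phi_{1} = -0.3590

The Yule-Walker equations for an AR(p) process read, in matrix form,
  Gamma_p phi = r_p,   with   (Gamma_p)_{ij} = gamma(|i - j|),
                       (r_p)_i = gamma(i),   i,j = 1..p.
Substitute the sample gammas (Toeplitz matrix and right-hand side of size 1):
  Gamma_p = [[2.2959]]
  r_p     = [-0.8242]
With p = 1 this is the single equation gamma(0) phi_1 = gamma(1):
  phi_hat_1 = gamma(1) / gamma(0) = -0.8242 / 2.2959 = -0.3590.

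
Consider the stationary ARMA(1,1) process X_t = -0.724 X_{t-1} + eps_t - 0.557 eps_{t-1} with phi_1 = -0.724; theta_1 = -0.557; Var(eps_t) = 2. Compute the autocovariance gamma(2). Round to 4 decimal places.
\gamma(2) = 5.4703

Multiply the model equation by X_{t-k} and take expectations. With theta_0 = psi_0 = 1 and psi_j the MA(infinity) weights, this gives
  gamma(k) - sum_i phi_i gamma(k-i) = c_k,
  c_k = sigma^2 * sum_{j=k..q} theta_j psi_{j-k}   (c_k = 0 for k > q),
using gamma(-m) = gamma(m).
psi-weights needed (psi_j = theta_j + sum_i phi_i psi_{j-i}):
  psi_1 = theta_1 + phi_1 = -0.557 + (-0.724) = -1.281
Right-hand sides:
  c_0 = sigma^2 (1 + theta_1 psi_1) = 2 * (1 + (-0.557)(-1.281)) = 2 * 1.713517 = 3.427034
  c_1 = sigma^2 theta_1 = 2 * (-0.557) = -1.114
  c_2 = 0
Equations for k = 0 and k = 1 (AR order 1):
  gamma(0) = phi_1 gamma(1) + c_0
  gamma(1) = phi_1 gamma(0) + c_1
Substituting the second into the first: gamma(0) (1 - phi_1^2) = c_0 + phi_1 c_1, so
  gamma(0) = (c_0 + phi_1 c_1) / (1 - phi_1^2) = (3.427034 + (-0.724)(-1.114)) / (1 - (-0.724)^2) = 4.23357 / 0.475824 = 8.897344.
  gamma(1) = phi_1 gamma(0) + c_1 = (-0.724)(8.897344) + (-1.114) = -7.555677.
For k = 2 (> q): gamma(2) = phi_1 gamma(1) = (-0.724)(-7.555677) = 5.47031.
Therefore gamma(2) = 5.4703 (to 4 decimal places).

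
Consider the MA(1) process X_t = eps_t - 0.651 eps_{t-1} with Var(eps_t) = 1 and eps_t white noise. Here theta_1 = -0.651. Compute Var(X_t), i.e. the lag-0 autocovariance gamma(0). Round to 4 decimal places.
\gamma(0) = 1.4238

For an MA(q) process X_t = eps_t + sum_i theta_i eps_{t-i} with
Var(eps_t) = sigma^2, the variance is
  gamma(0) = sigma^2 * (1 + sum_i theta_i^2).
  sum_i theta_i^2 = (-0.651)^2 = 0.423801.
  gamma(0) = 1 * (1 + 0.423801) = 1 * 1.423801 = 1.423801, which rounds to 1.4238.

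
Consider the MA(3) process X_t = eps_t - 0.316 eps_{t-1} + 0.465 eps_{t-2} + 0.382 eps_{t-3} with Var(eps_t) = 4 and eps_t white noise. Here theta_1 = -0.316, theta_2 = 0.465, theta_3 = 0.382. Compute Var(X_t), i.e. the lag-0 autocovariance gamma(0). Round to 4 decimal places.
\gamma(0) = 5.8480

For an MA(q) process X_t = eps_t + sum_i theta_i eps_{t-i} with
Var(eps_t) = sigma^2, the variance is
  gamma(0) = sigma^2 * (1 + sum_i theta_i^2).
  sum_i theta_i^2 = (-0.316)^2 + (0.465)^2 + (0.382)^2 = 0.099856 + 0.216225 + 0.145924 = 0.462005.
  gamma(0) = 4 * (1 + 0.462005) = 4 * 1.462005 = 5.84802, which rounds to 5.8480.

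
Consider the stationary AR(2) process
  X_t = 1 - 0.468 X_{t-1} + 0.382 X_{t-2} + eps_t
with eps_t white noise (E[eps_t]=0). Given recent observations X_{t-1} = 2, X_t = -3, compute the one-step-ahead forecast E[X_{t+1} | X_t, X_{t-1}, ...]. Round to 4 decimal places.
E[X_{t+1} \mid \mathcal F_t] = 3.1680

For an AR(p) model X_t = c + sum_i phi_i X_{t-i} + eps_t, the
one-step-ahead conditional mean is
  E[X_{t+1} | X_t, ...] = c + sum_i phi_i X_{t+1-i}.
Substitute known values:
  E[X_{t+1} | ...] = 1 + (-0.468) * (-3) + (0.382) * (2)
                   = 3.1680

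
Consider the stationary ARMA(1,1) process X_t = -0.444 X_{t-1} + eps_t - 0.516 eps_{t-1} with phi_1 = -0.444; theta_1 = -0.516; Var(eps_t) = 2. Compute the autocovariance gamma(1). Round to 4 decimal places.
\gamma(1) = -2.9393

Multiply the model equation by X_{t-k} and take expectations. With theta_0 = psi_0 = 1 and psi_j the MA(infinity) weights, this gives
  gamma(k) - sum_i phi_i gamma(k-i) = c_k,
  c_k = sigma^2 * sum_{j=k..q} theta_j psi_{j-k}   (c_k = 0 for k > q),
using gamma(-m) = gamma(m).
psi-weights needed (psi_j = theta_j + sum_i phi_i psi_{j-i}):
  psi_1 = theta_1 + phi_1 = -0.516 + (-0.444) = -0.96
Right-hand sides:
  c_0 = sigma^2 (1 + theta_1 psi_1) = 2 * (1 + (-0.516)(-0.96)) = 2 * 1.49536 = 2.99072
  c_1 = sigma^2 theta_1 = 2 * (-0.516) = -1.032
  c_2 = 0
Equations for k = 0 and k = 1 (AR order 1):
  gamma(0) = phi_1 gamma(1) + c_0
  gamma(1) = phi_1 gamma(0) + c_1
Substituting the second into the first: gamma(0) (1 - phi_1^2) = c_0 + phi_1 c_1, so
  gamma(0) = (c_0 + phi_1 c_1) / (1 - phi_1^2) = (2.99072 + (-0.444)(-1.032)) / (1 - (-0.444)^2) = 3.448928 / 0.802864 = 4.295781.
  gamma(1) = phi_1 gamma(0) + c_1 = (-0.444)(4.295781) + (-1.032) = -2.939327.
Therefore gamma(1) = -2.9393 (to 4 decimal places).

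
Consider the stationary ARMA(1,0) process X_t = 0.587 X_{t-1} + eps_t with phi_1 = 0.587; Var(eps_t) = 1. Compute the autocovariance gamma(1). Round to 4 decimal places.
\gamma(1) = 0.8956

Multiply the model equation by X_{t-k} and take expectations. With theta_0 = psi_0 = 1 and psi_j the MA(infinity) weights, this gives
  gamma(k) - sum_i phi_i gamma(k-i) = c_k,
  c_k = sigma^2 * sum_{j=k..q} theta_j psi_{j-k}   (c_k = 0 for k > q),
using gamma(-m) = gamma(m).
Pure AR (q = 0): c_0 = sigma^2 = 1, c_k = 0 for k >= 1.
Equations for k = 0 and k = 1 (AR order 1):
  gamma(0) = phi_1 gamma(1) + c_0
  gamma(1) = phi_1 gamma(0) + c_1
Substituting the second into the first: gamma(0) (1 - phi_1^2) = c_0 + phi_1 c_1, so
  gamma(0) = c_0 / (1 - phi_1^2) = 1 / (1 - (0.587)^2) = 1 / 0.655431 = 1.525714.
  gamma(1) = phi_1 gamma(0) = (0.587)(1.525714) = 0.895594.
Therefore gamma(1) = 0.8956 (to 4 decimal places).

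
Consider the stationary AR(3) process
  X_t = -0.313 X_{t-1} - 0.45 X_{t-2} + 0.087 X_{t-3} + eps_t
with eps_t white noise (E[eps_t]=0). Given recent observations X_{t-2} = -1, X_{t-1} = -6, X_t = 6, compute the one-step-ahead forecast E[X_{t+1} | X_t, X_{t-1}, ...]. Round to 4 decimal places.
E[X_{t+1} \mid \mathcal F_t] = 0.7350

For an AR(p) model X_t = c + sum_i phi_i X_{t-i} + eps_t, the
one-step-ahead conditional mean is
  E[X_{t+1} | X_t, ...] = c + sum_i phi_i X_{t+1-i}.
Substitute known values:
  E[X_{t+1} | ...] = (-0.313) * (6) + (-0.45) * (-6) + (0.087) * (-1)
                   = 0.7350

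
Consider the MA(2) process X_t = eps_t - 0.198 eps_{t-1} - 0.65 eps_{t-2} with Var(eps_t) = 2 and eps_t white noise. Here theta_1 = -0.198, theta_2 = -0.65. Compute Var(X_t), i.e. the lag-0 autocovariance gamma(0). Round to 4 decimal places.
\gamma(0) = 2.9234

For an MA(q) process X_t = eps_t + sum_i theta_i eps_{t-i} with
Var(eps_t) = sigma^2, the variance is
  gamma(0) = sigma^2 * (1 + sum_i theta_i^2).
  sum_i theta_i^2 = (-0.198)^2 + (-0.65)^2 = 0.039204 + 0.4225 = 0.461704.
  gamma(0) = 2 * (1 + 0.461704) = 2 * 1.461704 = 2.923408, which rounds to 2.9234.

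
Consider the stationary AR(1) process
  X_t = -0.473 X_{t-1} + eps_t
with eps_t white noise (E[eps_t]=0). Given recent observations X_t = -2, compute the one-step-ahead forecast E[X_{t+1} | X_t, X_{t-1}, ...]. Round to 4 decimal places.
E[X_{t+1} \mid \mathcal F_t] = 0.9460

For an AR(p) model X_t = c + sum_i phi_i X_{t-i} + eps_t, the
one-step-ahead conditional mean is
  E[X_{t+1} | X_t, ...] = c + sum_i phi_i X_{t+1-i}.
Substitute known values:
  E[X_{t+1} | ...] = (-0.473) * (-2)
                   = 0.9460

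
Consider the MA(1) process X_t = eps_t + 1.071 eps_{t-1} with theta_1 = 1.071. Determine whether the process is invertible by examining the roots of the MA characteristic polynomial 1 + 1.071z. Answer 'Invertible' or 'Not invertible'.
\text{Not invertible}

The MA(q) characteristic polynomial is P(z) = 1 + 1.071z.
Invertibility requires all roots to lie outside the unit circle, i.e. |z| > 1 for every root.
This is linear in z: 1 + (1.071) z = 0  =>  z = -1/(1.071) = -0.933707,  |z| = 0.933707.
Moduli of all roots: 0.9337.
All moduli strictly greater than 1? No.
Verdict: Not invertible.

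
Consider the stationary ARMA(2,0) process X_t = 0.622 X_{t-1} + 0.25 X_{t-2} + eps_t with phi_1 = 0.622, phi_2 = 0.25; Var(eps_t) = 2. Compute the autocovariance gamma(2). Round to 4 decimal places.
\gamma(2) = 5.2331

Multiply the model equation by X_{t-k} and take expectations. With theta_0 = psi_0 = 1 and psi_j the MA(infinity) weights, this gives
  gamma(k) - sum_i phi_i gamma(k-i) = c_k,
  c_k = sigma^2 * sum_{j=k..q} theta_j psi_{j-k}   (c_k = 0 for k > q),
using gamma(-m) = gamma(m).
Pure AR (q = 0): c_0 = sigma^2 = 2, c_k = 0 for k >= 1.
Equations for k = 0, 1, 2 (AR order 2, c_2 = 0):
  (E0) gamma(0) = phi_1 gamma(1) + phi_2 gamma(2) + c_0
  (E1) gamma(1) = phi_1 gamma(0) + phi_2 gamma(1) + c_1
  (E2) gamma(2) = phi_1 gamma(1) + phi_2 gamma(0)
From (E1): gamma(1) = A gamma(0) + B with
  A = phi_1 / (1 - phi_2) = 0.622 / 0.75 = 0.829333,   B = c_1 / (1 - phi_2) = 0 / 0.75 = 0.
Insert (E2) into (E0): gamma(0) (1 - phi_2^2) = phi_1 (1 + phi_2) gamma(1) + c_0.
  phi_1 (1 + phi_2) = (0.622)(1.25) = 0.7775,   1 - phi_2^2 = 0.9375.
Replace gamma(1) by A gamma(0) + B and collect gamma(0):
  gamma(0) [0.9375 - (0.7775)(0.829333)] = c_0 = 2
  gamma(0) * 0.292693 = 2
  gamma(0) = 2 / 0.292693 = 6.83309.
  gamma(1) = A gamma(0) = (0.829333)(6.83309) = 5.66691.
  gamma(2) = phi_1 gamma(1) + phi_2 gamma(0) = (0.622)(5.66691) + (0.25)(6.83309) = 5.23309.
Therefore gamma(2) = 5.2331 (to 4 decimal places).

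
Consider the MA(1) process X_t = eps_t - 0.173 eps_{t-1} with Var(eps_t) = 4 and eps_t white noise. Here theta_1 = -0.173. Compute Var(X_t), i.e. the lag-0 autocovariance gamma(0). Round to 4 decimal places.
\gamma(0) = 4.1197

For an MA(q) process X_t = eps_t + sum_i theta_i eps_{t-i} with
Var(eps_t) = sigma^2, the variance is
  gamma(0) = sigma^2 * (1 + sum_i theta_i^2).
  sum_i theta_i^2 = (-0.173)^2 = 0.029929.
  gamma(0) = 4 * (1 + 0.029929) = 4 * 1.029929 = 4.119716, which rounds to 4.1197.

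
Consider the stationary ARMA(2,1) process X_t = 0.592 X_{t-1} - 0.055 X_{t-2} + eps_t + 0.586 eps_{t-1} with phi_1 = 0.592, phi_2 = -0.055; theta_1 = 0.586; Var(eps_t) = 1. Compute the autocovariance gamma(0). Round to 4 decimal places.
\gamma(0) = 2.9296

Multiply the model equation by X_{t-k} and take expectations. With theta_0 = psi_0 = 1 and psi_j the MA(infinity) weights, this gives
  gamma(k) - sum_i phi_i gamma(k-i) = c_k,
  c_k = sigma^2 * sum_{j=k..q} theta_j psi_{j-k}   (c_k = 0 for k > q),
using gamma(-m) = gamma(m).
psi-weights needed (psi_j = theta_j + sum_i phi_i psi_{j-i}):
  psi_1 = theta_1 + phi_1 = 0.586 + (0.592) = 1.178
Right-hand sides:
  c_0 = sigma^2 (1 + theta_1 psi_1) = 1 * (1 + (0.586)(1.178)) = 1 * 1.690308 = 1.690308
  c_1 = sigma^2 theta_1 = 1 * (0.586) = 0.586
  c_2 = 0
Equations for k = 0, 1, 2 (AR order 2, c_2 = 0):
  (E0) gamma(0) = phi_1 gamma(1) + phi_2 gamma(2) + c_0
  (E1) gamma(1) = phi_1 gamma(0) + phi_2 gamma(1) + c_1
  (E2) gamma(2) = phi_1 gamma(1) + phi_2 gamma(0)
From (E1): gamma(1) = A gamma(0) + B with
  A = phi_1 / (1 - phi_2) = 0.592 / 1.055 = 0.561137,   B = c_1 / (1 - phi_2) = 0.586 / 1.055 = 0.55545.
Insert (E2) into (E0): gamma(0) (1 - phi_2^2) = phi_1 (1 + phi_2) gamma(1) + c_0.
  phi_1 (1 + phi_2) = (0.592)(0.945) = 0.55944,   1 - phi_2^2 = 0.996975.
Replace gamma(1) by A gamma(0) + B and collect gamma(0):
  gamma(0) [0.996975 - (0.55944)(0.561137)] = (0.55944)(0.55545) + 1.690308
  gamma(0) * 0.683052 = 2.001049
  gamma(0) = 2.001049 / 0.683052 = 2.929569.
Therefore gamma(0) = 2.9296 (to 4 decimal places).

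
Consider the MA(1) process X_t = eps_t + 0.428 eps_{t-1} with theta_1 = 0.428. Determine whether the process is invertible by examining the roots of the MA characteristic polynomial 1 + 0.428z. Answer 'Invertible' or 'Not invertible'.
\text{Invertible}

The MA(q) characteristic polynomial is P(z) = 1 + 0.428z.
Invertibility requires all roots to lie outside the unit circle, i.e. |z| > 1 for every root.
This is linear in z: 1 + (0.428) z = 0  =>  z = -1/(0.428) = -2.336449,  |z| = 2.336449.
Moduli of all roots: 2.3364.
All moduli strictly greater than 1? Yes.
Verdict: Invertible.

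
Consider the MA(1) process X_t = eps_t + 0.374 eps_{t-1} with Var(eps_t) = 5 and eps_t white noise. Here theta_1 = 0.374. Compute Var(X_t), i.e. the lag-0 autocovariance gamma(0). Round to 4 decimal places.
\gamma(0) = 5.6994

For an MA(q) process X_t = eps_t + sum_i theta_i eps_{t-i} with
Var(eps_t) = sigma^2, the variance is
  gamma(0) = sigma^2 * (1 + sum_i theta_i^2).
  sum_i theta_i^2 = (0.374)^2 = 0.139876.
  gamma(0) = 5 * (1 + 0.139876) = 5 * 1.139876 = 5.69938, which rounds to 5.6994.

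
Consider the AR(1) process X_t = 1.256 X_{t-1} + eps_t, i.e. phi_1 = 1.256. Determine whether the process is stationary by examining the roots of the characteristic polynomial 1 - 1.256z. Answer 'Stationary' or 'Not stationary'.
\text{Not stationary}

The AR(p) characteristic polynomial is P(z) = 1 - 1.256z.
Stationarity requires all roots to lie outside the unit circle, i.e. |z| > 1 for every root.
This is linear in z: 1 + (-1.256) z = 0  =>  z = -1/(-1.256) = 0.796178,  |z| = 0.796178.
Moduli of all roots: 0.7962.
All moduli strictly greater than 1? No.
Verdict: Not stationary.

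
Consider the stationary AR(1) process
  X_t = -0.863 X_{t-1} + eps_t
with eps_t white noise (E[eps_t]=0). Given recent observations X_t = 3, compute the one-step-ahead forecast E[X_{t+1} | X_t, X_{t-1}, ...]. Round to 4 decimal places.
E[X_{t+1} \mid \mathcal F_t] = -2.5890

For an AR(p) model X_t = c + sum_i phi_i X_{t-i} + eps_t, the
one-step-ahead conditional mean is
  E[X_{t+1} | X_t, ...] = c + sum_i phi_i X_{t+1-i}.
Substitute known values:
  E[X_{t+1} | ...] = (-0.863) * (3)
                   = -2.5890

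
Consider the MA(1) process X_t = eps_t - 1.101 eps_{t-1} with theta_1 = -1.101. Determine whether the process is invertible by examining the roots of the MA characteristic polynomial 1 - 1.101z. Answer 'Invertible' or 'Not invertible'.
\text{Not invertible}

The MA(q) characteristic polynomial is P(z) = 1 - 1.101z.
Invertibility requires all roots to lie outside the unit circle, i.e. |z| > 1 for every root.
This is linear in z: 1 + (-1.101) z = 0  =>  z = -1/(-1.101) = 0.908265,  |z| = 0.908265.
Moduli of all roots: 0.9083.
All moduli strictly greater than 1? No.
Verdict: Not invertible.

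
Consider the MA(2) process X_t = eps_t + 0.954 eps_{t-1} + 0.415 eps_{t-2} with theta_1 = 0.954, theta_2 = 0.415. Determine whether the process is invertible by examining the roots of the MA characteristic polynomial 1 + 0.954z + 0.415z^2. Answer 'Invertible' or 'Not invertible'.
\text{Invertible}

The MA(q) characteristic polynomial is P(z) = 1 + 0.954z + 0.415z^2.
Invertibility requires all roots to lie outside the unit circle, i.e. |z| > 1 for every root.
Set 1 + (0.954) z + (0.415) z^2 = 0, i.e. a z^2 + b z + c = 0 with a = 0.415, b = 0.954, c = 1.
Discriminant D = b^2 - 4ac = (0.954)^2 - 4*(0.415)*1 = 0.910116 - (1.66) = -0.749884.
D < 0, so the roots are the complex-conjugate pair z = (-b +/- i sqrt(-D)) / (2a) = -1.1494 +/- 1.0433i.
For a conjugate pair |z|^2 = z * conj(z) = (product of roots) = c/a = 1/(0.415) = 2.409639, so |z| = sqrt(2.409639) = 1.5523 for both roots.
Moduli of all roots: 1.5523, 1.5523.
All moduli strictly greater than 1? Yes.
Verdict: Invertible.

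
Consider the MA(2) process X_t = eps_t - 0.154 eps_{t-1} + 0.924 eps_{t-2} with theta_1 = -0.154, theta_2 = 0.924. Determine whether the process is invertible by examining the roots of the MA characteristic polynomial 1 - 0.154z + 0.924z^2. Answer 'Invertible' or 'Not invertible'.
\text{Invertible}

The MA(q) characteristic polynomial is P(z) = 1 - 0.154z + 0.924z^2.
Invertibility requires all roots to lie outside the unit circle, i.e. |z| > 1 for every root.
Set 1 + (-0.154) z + (0.924) z^2 = 0, i.e. a z^2 + b z + c = 0 with a = 0.924, b = -0.154, c = 1.
Discriminant D = b^2 - 4ac = (-0.154)^2 - 4*(0.924)*1 = 0.023716 - (3.696) = -3.672284.
D < 0, so the roots are the complex-conjugate pair z = (-b +/- i sqrt(-D)) / (2a) = 0.0833 +/- 1.037i.
For a conjugate pair |z|^2 = z * conj(z) = (product of roots) = c/a = 1/(0.924) = 1.082251, so |z| = sqrt(1.082251) = 1.0403 for both roots.
Moduli of all roots: 1.0403, 1.0403.
All moduli strictly greater than 1? Yes.
Verdict: Invertible.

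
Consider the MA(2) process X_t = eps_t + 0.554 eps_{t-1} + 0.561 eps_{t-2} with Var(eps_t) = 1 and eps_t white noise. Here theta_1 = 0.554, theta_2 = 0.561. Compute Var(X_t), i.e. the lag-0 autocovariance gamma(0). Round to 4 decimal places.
\gamma(0) = 1.6216

For an MA(q) process X_t = eps_t + sum_i theta_i eps_{t-i} with
Var(eps_t) = sigma^2, the variance is
  gamma(0) = sigma^2 * (1 + sum_i theta_i^2).
  sum_i theta_i^2 = (0.554)^2 + (0.561)^2 = 0.306916 + 0.314721 = 0.621637.
  gamma(0) = 1 * (1 + 0.621637) = 1 * 1.621637 = 1.621637, which rounds to 1.6216.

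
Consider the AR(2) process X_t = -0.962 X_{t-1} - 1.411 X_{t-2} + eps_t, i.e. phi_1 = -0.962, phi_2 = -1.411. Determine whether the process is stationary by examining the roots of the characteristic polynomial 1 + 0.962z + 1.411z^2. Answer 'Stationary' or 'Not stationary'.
\text{Not stationary}

The AR(p) characteristic polynomial is P(z) = 1 + 0.962z + 1.411z^2.
Stationarity requires all roots to lie outside the unit circle, i.e. |z| > 1 for every root.
Set 1 + (0.962) z + (1.411) z^2 = 0, i.e. a z^2 + b z + c = 0 with a = 1.411, b = 0.962, c = 1.
Discriminant D = b^2 - 4ac = (0.962)^2 - 4*(1.411)*1 = 0.925444 - (5.644) = -4.718556.
D < 0, so the roots are the complex-conjugate pair z = (-b +/- i sqrt(-D)) / (2a) = -0.3409 +/- 0.7697i.
For a conjugate pair |z|^2 = z * conj(z) = (product of roots) = c/a = 1/(1.411) = 0.708717, so |z| = sqrt(0.708717) = 0.8419 for both roots.
Moduli of all roots: 0.8419, 0.8419.
All moduli strictly greater than 1? No.
Verdict: Not stationary.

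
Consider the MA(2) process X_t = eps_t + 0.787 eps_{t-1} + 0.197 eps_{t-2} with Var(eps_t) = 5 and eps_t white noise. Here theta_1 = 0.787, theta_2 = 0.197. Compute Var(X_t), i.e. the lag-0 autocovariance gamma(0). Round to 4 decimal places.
\gamma(0) = 8.2909

For an MA(q) process X_t = eps_t + sum_i theta_i eps_{t-i} with
Var(eps_t) = sigma^2, the variance is
  gamma(0) = sigma^2 * (1 + sum_i theta_i^2).
  sum_i theta_i^2 = (0.787)^2 + (0.197)^2 = 0.619369 + 0.038809 = 0.658178.
  gamma(0) = 5 * (1 + 0.658178) = 5 * 1.658178 = 8.29089, which rounds to 8.2909.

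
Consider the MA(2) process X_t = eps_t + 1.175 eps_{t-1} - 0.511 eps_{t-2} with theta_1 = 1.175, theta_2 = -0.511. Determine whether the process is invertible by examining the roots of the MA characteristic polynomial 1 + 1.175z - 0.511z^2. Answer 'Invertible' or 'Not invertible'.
\text{Not invertible}

The MA(q) characteristic polynomial is P(z) = 1 + 1.175z - 0.511z^2.
Invertibility requires all roots to lie outside the unit circle, i.e. |z| > 1 for every root.
Set 1 + (1.175) z + (-0.511) z^2 = 0, i.e. a z^2 + b z + c = 0 with a = -0.511, b = 1.175, c = 1.
Discriminant D = b^2 - 4ac = (1.175)^2 - 4*(-0.511)*1 = 1.380625 - (-2.044) = 3.424625.
D >= 0, so the roots are real: z = (-b +/- sqrt(D)) / (2a) = (-1.175 +/- 1.850574) / (-1.022).
  z_1 = (-1.175 + 1.850574) / (-1.022) = -0.661,   |z_1| = 0.661.
  z_2 = (-1.175 - 1.850574) / (-1.022) = 2.9604,   |z_2| = 2.9604.
Moduli of all roots: 0.6610, 2.9604.
All moduli strictly greater than 1? No.
Verdict: Not invertible.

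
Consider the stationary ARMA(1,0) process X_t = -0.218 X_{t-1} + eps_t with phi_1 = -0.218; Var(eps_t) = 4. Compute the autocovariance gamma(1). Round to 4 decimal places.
\gamma(1) = -0.9155

Multiply the model equation by X_{t-k} and take expectations. With theta_0 = psi_0 = 1 and psi_j the MA(infinity) weights, this gives
  gamma(k) - sum_i phi_i gamma(k-i) = c_k,
  c_k = sigma^2 * sum_{j=k..q} theta_j psi_{j-k}   (c_k = 0 for k > q),
using gamma(-m) = gamma(m).
Pure AR (q = 0): c_0 = sigma^2 = 4, c_k = 0 for k >= 1.
Equations for k = 0 and k = 1 (AR order 1):
  gamma(0) = phi_1 gamma(1) + c_0
  gamma(1) = phi_1 gamma(0) + c_1
Substituting the second into the first: gamma(0) (1 - phi_1^2) = c_0 + phi_1 c_1, so
  gamma(0) = c_0 / (1 - phi_1^2) = 4 / (1 - (-0.218)^2) = 4 / 0.952476 = 4.199581.
  gamma(1) = phi_1 gamma(0) = (-0.218)(4.199581) = -0.915509.
Therefore gamma(1) = -0.9155 (to 4 decimal places).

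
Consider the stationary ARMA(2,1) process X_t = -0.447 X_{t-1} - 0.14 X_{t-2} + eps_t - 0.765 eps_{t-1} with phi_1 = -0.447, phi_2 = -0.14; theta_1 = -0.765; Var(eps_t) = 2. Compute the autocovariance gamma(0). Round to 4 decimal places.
\gamma(0) = 5.2675

Multiply the model equation by X_{t-k} and take expectations. With theta_0 = psi_0 = 1 and psi_j the MA(infinity) weights, this gives
  gamma(k) - sum_i phi_i gamma(k-i) = c_k,
  c_k = sigma^2 * sum_{j=k..q} theta_j psi_{j-k}   (c_k = 0 for k > q),
using gamma(-m) = gamma(m).
psi-weights needed (psi_j = theta_j + sum_i phi_i psi_{j-i}):
  psi_1 = theta_1 + phi_1 = -0.765 + (-0.447) = -1.212
Right-hand sides:
  c_0 = sigma^2 (1 + theta_1 psi_1) = 2 * (1 + (-0.765)(-1.212)) = 2 * 1.92718 = 3.85436
  c_1 = sigma^2 theta_1 = 2 * (-0.765) = -1.53
  c_2 = 0
Equations for k = 0, 1, 2 (AR order 2, c_2 = 0):
  (E0) gamma(0) = phi_1 gamma(1) + phi_2 gamma(2) + c_0
  (E1) gamma(1) = phi_1 gamma(0) + phi_2 gamma(1) + c_1
  (E2) gamma(2) = phi_1 gamma(1) + phi_2 gamma(0)
From (E1): gamma(1) = A gamma(0) + B with
  A = phi_1 / (1 - phi_2) = -0.447 / 1.14 = -0.392105,   B = c_1 / (1 - phi_2) = -1.53 / 1.14 = -1.342105.
Insert (E2) into (E0): gamma(0) (1 - phi_2^2) = phi_1 (1 + phi_2) gamma(1) + c_0.
  phi_1 (1 + phi_2) = (-0.447)(0.86) = -0.38442,   1 - phi_2^2 = 0.9804.
Replace gamma(1) by A gamma(0) + B and collect gamma(0):
  gamma(0) [0.9804 - (-0.38442)(-0.392105)] = (-0.38442)(-1.342105) + 3.85436
  gamma(0) * 0.829667 = 4.370292
  gamma(0) = 4.370292 / 0.829667 = 5.267526.
Therefore gamma(0) = 5.2675 (to 4 decimal places).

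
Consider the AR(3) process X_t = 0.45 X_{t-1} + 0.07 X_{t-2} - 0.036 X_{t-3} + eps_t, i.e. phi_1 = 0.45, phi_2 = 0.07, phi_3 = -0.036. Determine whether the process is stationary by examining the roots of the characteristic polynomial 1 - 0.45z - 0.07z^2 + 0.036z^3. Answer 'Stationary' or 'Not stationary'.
\text{Stationary}

The AR(p) characteristic polynomial is P(z) = 1 - 0.45z - 0.07z^2 + 0.036z^3.
Stationarity requires all roots to lie outside the unit circle, i.e. |z| > 1 for every root.
Degree 3: look for a simple real root z0 first, then factor out (1 - z/z0) and solve the remaining quadratic.
Testing z0 = 2.5: P(2.5) = 1 + (-0.45)(2.5) + (-0.07)(2.5)^2 + (0.036)(2.5)^3
  = 1 + (-1.125) + (-0.4375) + (0.5625) = 0.  So z_0 = 2.5 is a root, |z_0| = 2.5.
Divide out the factor (1 - 0.4 z) = (1 - z/z0) (since 1/z0 = 0.4):
  P(z) = (1 - 0.4 z)(1 + (-0.05) z + (-0.09) z^2)
  [check: z-coef -0.05 - (0.4) = -0.45; z^2-coef -0.09 - (0.4)(-0.05) = -0.07; z^3-coef -(0.4)(-0.09) = 0.036.]
Remaining roots from the quadratic factor 1 + (-0.05) z + (-0.09) z^2:
  Set 1 + (-0.05) z + (-0.09) z^2 = 0, i.e. a z^2 + b z + c = 0 with a = -0.09, b = -0.05, c = 1.
  Discriminant D = b^2 - 4ac = (-0.05)^2 - 4*(-0.09)*1 = 0.0025 - (-0.36) = 0.3625.
  D >= 0, so the roots are real: z = (-b +/- sqrt(D)) / (2a) = (0.05 +/- 0.60208) / (-0.18).
    z_1 = (0.05 + 0.60208) / (-0.18) = -3.6227,   |z_1| = 3.6227.
    z_2 = (0.05 - 0.60208) / (-0.18) = 3.0671,   |z_2| = 3.0671.
Moduli of all roots: 2.5000, 3.6227, 3.0671.
All moduli strictly greater than 1? Yes.
Verdict: Stationary.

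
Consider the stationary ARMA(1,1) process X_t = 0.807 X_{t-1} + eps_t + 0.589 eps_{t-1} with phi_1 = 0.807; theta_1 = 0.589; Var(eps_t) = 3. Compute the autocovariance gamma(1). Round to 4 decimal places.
\gamma(1) = 17.7165

Multiply the model equation by X_{t-k} and take expectations. With theta_0 = psi_0 = 1 and psi_j the MA(infinity) weights, this gives
  gamma(k) - sum_i phi_i gamma(k-i) = c_k,
  c_k = sigma^2 * sum_{j=k..q} theta_j psi_{j-k}   (c_k = 0 for k > q),
using gamma(-m) = gamma(m).
psi-weights needed (psi_j = theta_j + sum_i phi_i psi_{j-i}):
  psi_1 = theta_1 + phi_1 = 0.589 + (0.807) = 1.396
Right-hand sides:
  c_0 = sigma^2 (1 + theta_1 psi_1) = 3 * (1 + (0.589)(1.396)) = 3 * 1.822244 = 5.466732
  c_1 = sigma^2 theta_1 = 3 * (0.589) = 1.767
  c_2 = 0
Equations for k = 0 and k = 1 (AR order 1):
  gamma(0) = phi_1 gamma(1) + c_0
  gamma(1) = phi_1 gamma(0) + c_1
Substituting the second into the first: gamma(0) (1 - phi_1^2) = c_0 + phi_1 c_1, so
  gamma(0) = (c_0 + phi_1 c_1) / (1 - phi_1^2) = (5.466732 + (0.807)(1.767)) / (1 - (0.807)^2) = 6.892701 / 0.348751 = 19.763961.
  gamma(1) = phi_1 gamma(0) + c_1 = (0.807)(19.763961) + (1.767) = 17.716516.
Therefore gamma(1) = 17.7165 (to 4 decimal places).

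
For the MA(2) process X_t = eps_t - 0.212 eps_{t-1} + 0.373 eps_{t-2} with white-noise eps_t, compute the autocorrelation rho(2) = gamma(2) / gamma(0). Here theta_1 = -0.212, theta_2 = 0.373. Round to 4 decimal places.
\rho(2) = 0.3150

For an MA(q) process with theta_0 = 1, the autocovariance is
  gamma(k) = sigma^2 * sum_{i=0..q-k} theta_i * theta_{i+k},
and rho(k) = gamma(k) / gamma(0). Sigma^2 cancels.
  numerator   = (1)*(0.373) = 0.373.
  denominator = (1)^2 + (-0.212)^2 + (0.373)^2 = 1.184073.
  rho(2) = 0.373 / 1.184073 = 0.3150.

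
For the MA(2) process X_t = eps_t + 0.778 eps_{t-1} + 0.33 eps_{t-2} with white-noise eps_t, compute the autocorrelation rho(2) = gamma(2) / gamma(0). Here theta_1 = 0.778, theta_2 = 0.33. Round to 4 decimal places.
\rho(2) = 0.1925

For an MA(q) process with theta_0 = 1, the autocovariance is
  gamma(k) = sigma^2 * sum_{i=0..q-k} theta_i * theta_{i+k},
and rho(k) = gamma(k) / gamma(0). Sigma^2 cancels.
  numerator   = (1)*(0.33) = 0.33.
  denominator = (1)^2 + (0.778)^2 + (0.33)^2 = 1.714184.
  rho(2) = 0.33 / 1.714184 = 0.1925.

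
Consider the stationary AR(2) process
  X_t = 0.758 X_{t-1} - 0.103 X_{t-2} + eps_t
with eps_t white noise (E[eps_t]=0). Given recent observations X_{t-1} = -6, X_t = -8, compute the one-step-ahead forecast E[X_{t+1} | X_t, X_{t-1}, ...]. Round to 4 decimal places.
E[X_{t+1} \mid \mathcal F_t] = -5.4460

For an AR(p) model X_t = c + sum_i phi_i X_{t-i} + eps_t, the
one-step-ahead conditional mean is
  E[X_{t+1} | X_t, ...] = c + sum_i phi_i X_{t+1-i}.
Substitute known values:
  E[X_{t+1} | ...] = (0.758) * (-8) + (-0.103) * (-6)
                   = -5.4460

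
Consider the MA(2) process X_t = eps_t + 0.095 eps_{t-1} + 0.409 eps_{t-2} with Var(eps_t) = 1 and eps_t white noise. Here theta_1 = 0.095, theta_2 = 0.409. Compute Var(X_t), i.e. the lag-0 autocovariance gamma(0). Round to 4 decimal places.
\gamma(0) = 1.1763

For an MA(q) process X_t = eps_t + sum_i theta_i eps_{t-i} with
Var(eps_t) = sigma^2, the variance is
  gamma(0) = sigma^2 * (1 + sum_i theta_i^2).
  sum_i theta_i^2 = (0.095)^2 + (0.409)^2 = 0.009025 + 0.167281 = 0.176306.
  gamma(0) = 1 * (1 + 0.176306) = 1 * 1.176306 = 1.176306, which rounds to 1.1763.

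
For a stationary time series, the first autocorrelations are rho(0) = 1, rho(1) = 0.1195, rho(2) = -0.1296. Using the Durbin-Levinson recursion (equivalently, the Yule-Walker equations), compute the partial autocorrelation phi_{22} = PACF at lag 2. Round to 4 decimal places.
\phi_{22} = -0.1460

The PACF at lag k is phi_{kk}, the last component of the solution
to the Yule-Walker system G_k phi = r_k where
  (G_k)_{ij} = rho(|i - j|), (r_k)_i = rho(i), i,j = 1..k.
Equivalently, Durbin-Levinson gives phi_{kk} iteratively:
  phi_{11} = rho(1)
  phi_{kk} = [rho(k) - sum_{j=1..k-1} phi_{k-1,j} rho(k-j)]
            / [1 - sum_{j=1..k-1} phi_{k-1,j} rho(j)],
  phi_{k,j} = phi_{k-1,j} - phi_{kk} phi_{k-1,k-j},  j = 1..k-1.
Step k = 1:
  phi_11 = rho(1) = 0.1195.
Step k = 2:
  phi_22 = [rho(2) - phi_11 rho(1)] / [1 - phi_11 rho(1)] = [-0.1296 - (0.1195)(0.1195)] / [1 - (0.1195)(0.1195)]
         = -0.14388025 / 0.98571975 = -0.146.
Therefore phi_{22} = -0.1460.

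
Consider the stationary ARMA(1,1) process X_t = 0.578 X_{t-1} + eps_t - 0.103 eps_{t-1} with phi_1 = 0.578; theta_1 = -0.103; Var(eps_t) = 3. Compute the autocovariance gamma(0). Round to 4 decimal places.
\gamma(0) = 4.0165

Multiply the model equation by X_{t-k} and take expectations. With theta_0 = psi_0 = 1 and psi_j the MA(infinity) weights, this gives
  gamma(k) - sum_i phi_i gamma(k-i) = c_k,
  c_k = sigma^2 * sum_{j=k..q} theta_j psi_{j-k}   (c_k = 0 for k > q),
using gamma(-m) = gamma(m).
psi-weights needed (psi_j = theta_j + sum_i phi_i psi_{j-i}):
  psi_1 = theta_1 + phi_1 = -0.103 + (0.578) = 0.475
Right-hand sides:
  c_0 = sigma^2 (1 + theta_1 psi_1) = 3 * (1 + (-0.103)(0.475)) = 3 * 0.951075 = 2.853225
  c_1 = sigma^2 theta_1 = 3 * (-0.103) = -0.309
  c_2 = 0
Equations for k = 0 and k = 1 (AR order 1):
  gamma(0) = phi_1 gamma(1) + c_0
  gamma(1) = phi_1 gamma(0) + c_1
Substituting the second into the first: gamma(0) (1 - phi_1^2) = c_0 + phi_1 c_1, so
  gamma(0) = (c_0 + phi_1 c_1) / (1 - phi_1^2) = (2.853225 + (0.578)(-0.309)) / (1 - (0.578)^2) = 2.674623 / 0.665916 = 4.016457.
Therefore gamma(0) = 4.0165 (to 4 decimal places).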